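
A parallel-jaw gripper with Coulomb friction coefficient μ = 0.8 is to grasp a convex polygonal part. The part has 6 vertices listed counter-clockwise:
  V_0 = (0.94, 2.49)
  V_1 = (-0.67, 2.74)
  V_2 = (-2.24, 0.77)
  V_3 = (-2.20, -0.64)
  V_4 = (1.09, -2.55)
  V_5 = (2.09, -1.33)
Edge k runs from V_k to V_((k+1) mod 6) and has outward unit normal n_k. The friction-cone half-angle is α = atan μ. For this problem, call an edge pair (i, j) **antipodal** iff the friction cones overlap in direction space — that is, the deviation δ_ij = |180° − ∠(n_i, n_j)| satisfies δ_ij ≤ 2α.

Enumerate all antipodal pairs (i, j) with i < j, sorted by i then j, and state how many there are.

α = atan 0.8 = 38.66°;  2α = 77.32°
n_0 = (+0.1534, +0.9882)
n_1 = (-0.7820, +0.6232)
n_2 = (-0.9996, -0.0284)
n_3 = (-0.5021, -0.8648)
n_4 = (+0.7734, -0.6339)
n_5 = (+0.9575, +0.2883)
  (0,1): δ = 119.73°  ·
  (0,2): δ = 79.55°  ·
  (0,3): δ = 21.31°  ✓
  (0,4): δ = 59.49°  ✓
  (0,5): δ = 115.58°  ·
  (1,2): δ = 139.82°  ·
  (1,3): δ = 81.58°  ·
  (1,4): δ = 0.79°  ✓
  (1,5): δ = 55.31°  ✓
  (2,3): δ = 121.76°  ·
  (2,4): δ = 40.97°  ✓
  (2,5): δ = 15.13°  ✓
  (3,4): δ = 99.20°  ·
  (3,5): δ = 43.11°  ✓
  (4,5): δ = 123.91°  ·
antipodal pairs: 7

count = 7; pairs: (0,3), (0,4), (1,4), (1,5), (2,4), (2,5), (3,5)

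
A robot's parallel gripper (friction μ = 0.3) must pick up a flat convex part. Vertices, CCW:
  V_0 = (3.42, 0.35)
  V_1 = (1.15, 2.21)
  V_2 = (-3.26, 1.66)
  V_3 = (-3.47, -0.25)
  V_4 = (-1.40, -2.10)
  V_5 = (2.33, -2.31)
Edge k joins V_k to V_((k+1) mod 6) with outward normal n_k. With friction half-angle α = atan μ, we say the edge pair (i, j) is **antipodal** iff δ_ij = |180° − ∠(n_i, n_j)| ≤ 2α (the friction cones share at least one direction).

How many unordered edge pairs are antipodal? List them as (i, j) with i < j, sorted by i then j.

α = atan 0.3 = 16.70°;  2α = 33.40°
n_0 = (+0.6338, +0.7735)
n_1 = (-0.1238, +0.9923)
n_2 = (-0.9940, +0.1093)
n_3 = (-0.6664, -0.7456)
n_4 = (-0.0562, -0.9984)
n_5 = (+0.9253, -0.3792)
  (0,1): δ = 133.56°  ·
  (0,2): δ = 56.94°  ·
  (0,3): δ = 2.46°  ✓
  (0,4): δ = 36.11°  ·
  (0,5): δ = 107.05°  ·
  (1,2): δ = 103.38°  ·
  (1,3): δ = 48.90°  ·
  (1,4): δ = 10.33°  ✓
  (1,5): δ = 60.61°  ·
  (2,3): δ = 125.51°  ·
  (2,4): δ = 86.95°  ·
  (2,5): δ = 16.01°  ✓
  (3,4): δ = 141.43°  ·
  (3,5): δ = 70.49°  ·
  (4,5): δ = 109.06°  ·
antipodal pairs: 3

count = 3; pairs: (0,3), (1,4), (2,5)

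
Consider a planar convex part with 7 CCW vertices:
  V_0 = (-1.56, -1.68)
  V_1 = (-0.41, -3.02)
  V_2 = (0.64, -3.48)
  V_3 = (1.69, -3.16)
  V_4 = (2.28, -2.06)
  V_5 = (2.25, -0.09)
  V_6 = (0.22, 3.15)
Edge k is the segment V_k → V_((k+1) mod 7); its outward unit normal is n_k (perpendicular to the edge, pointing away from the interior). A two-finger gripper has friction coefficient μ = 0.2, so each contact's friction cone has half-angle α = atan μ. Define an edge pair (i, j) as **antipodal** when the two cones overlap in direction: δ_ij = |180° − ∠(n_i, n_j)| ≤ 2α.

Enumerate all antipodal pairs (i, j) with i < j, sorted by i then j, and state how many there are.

count = 3; pairs: (0,5), (3,6), (4,6)

α = atan 0.2 = 11.31°;  2α = 22.62°
n_0 = (-0.7589, -0.6513)
n_1 = (-0.4013, -0.9160)
n_2 = (+0.2915, -0.9566)
n_3 = (+0.8812, -0.4727)
n_4 = (+0.9999, +0.0152)
n_5 = (+0.8474, +0.5309)
n_6 = (-0.9383, +0.3458)
  (0,1): δ = 154.29°  ·
  (0,2): δ = 113.69°  ·
  (0,3): δ = 68.84°  ·
  (0,4): δ = 39.76°  ·
  (0,5): δ = 8.57°  ✓
  (0,6): δ = 119.13°  ·
  (1,2): δ = 139.39°  ·
  (1,3): δ = 94.55°  ·
  (1,4): δ = 65.47°  ·
  (1,5): δ = 34.27°  ·
  (1,6): δ = 93.43°  ·
  (2,3): δ = 135.16°  ·
  (2,4): δ = 106.08°  ·
  (2,5): δ = 74.88°  ·
  (2,6): δ = 52.82°  ·
  (3,4): δ = 150.92°  ·
  (3,5): δ = 119.72°  ·
  (3,6): δ = 7.98°  ✓
  (4,5): δ = 148.80°  ·
  (4,6): δ = 21.10°  ✓
  (5,6): δ = 52.30°  ·
antipodal pairs: 3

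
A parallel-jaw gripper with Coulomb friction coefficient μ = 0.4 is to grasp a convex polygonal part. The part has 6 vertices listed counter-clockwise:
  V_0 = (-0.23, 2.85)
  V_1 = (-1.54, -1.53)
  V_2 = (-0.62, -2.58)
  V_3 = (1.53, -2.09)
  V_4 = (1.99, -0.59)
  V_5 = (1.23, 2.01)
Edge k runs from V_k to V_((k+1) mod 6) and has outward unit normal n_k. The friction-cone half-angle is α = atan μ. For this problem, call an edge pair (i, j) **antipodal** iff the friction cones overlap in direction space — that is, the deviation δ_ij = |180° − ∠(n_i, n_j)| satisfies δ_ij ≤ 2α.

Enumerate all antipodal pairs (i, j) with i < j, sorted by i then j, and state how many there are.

count = 5; pairs: (0,3), (0,4), (1,4), (1,5), (2,5)

α = atan 0.4 = 21.80°;  2α = 43.60°
n_0 = (-0.9581, +0.2865)
n_1 = (-0.7521, -0.6590)
n_2 = (+0.2222, -0.9750)
n_3 = (+0.9561, -0.2932)
n_4 = (+0.9598, +0.2806)
n_5 = (+0.4987, +0.8668)
  (0,1): δ = 122.12°  ·
  (0,2): δ = 60.51°  ·
  (0,3): δ = 0.40°  ✓
  (0,4): δ = 32.95°  ✓
  (0,5): δ = 76.74°  ·
  (1,2): δ = 118.39°  ·
  (1,3): δ = 58.27°  ·
  (1,4): δ = 24.93°  ✓
  (1,5): δ = 18.86°  ✓
  (2,3): δ = 119.89°  ·
  (2,4): δ = 86.54°  ·
  (2,5): δ = 42.75°  ✓
  (3,4): δ = 146.66°  ·
  (3,5): δ = 102.86°  ·
  (4,5): δ = 136.21°  ·
antipodal pairs: 5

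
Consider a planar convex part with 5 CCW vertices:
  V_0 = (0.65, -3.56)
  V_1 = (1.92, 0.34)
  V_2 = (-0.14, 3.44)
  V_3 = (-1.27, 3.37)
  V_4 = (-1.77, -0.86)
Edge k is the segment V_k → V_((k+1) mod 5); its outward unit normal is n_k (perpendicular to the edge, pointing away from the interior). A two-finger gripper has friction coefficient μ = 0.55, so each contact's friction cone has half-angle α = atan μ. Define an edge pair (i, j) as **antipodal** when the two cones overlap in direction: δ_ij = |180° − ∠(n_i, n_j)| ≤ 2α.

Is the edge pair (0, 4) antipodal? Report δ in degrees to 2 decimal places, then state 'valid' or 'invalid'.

α = atan 0.55 = 28.81°;  2α = 57.62°
edge 0: e_0 = (+1.27, +3.90);  n_0 = (+0.9509, -0.3096)
edge 4: e_4 = (+2.42, -2.70);  n_4 = (-0.7447, -0.6674)
∠(n_0, n_4) = 120.09°
δ = |180° − 120.09°| = 59.91°
59.91° > 2α = 57.62°  →  invalid

δ = 59.91°, invalid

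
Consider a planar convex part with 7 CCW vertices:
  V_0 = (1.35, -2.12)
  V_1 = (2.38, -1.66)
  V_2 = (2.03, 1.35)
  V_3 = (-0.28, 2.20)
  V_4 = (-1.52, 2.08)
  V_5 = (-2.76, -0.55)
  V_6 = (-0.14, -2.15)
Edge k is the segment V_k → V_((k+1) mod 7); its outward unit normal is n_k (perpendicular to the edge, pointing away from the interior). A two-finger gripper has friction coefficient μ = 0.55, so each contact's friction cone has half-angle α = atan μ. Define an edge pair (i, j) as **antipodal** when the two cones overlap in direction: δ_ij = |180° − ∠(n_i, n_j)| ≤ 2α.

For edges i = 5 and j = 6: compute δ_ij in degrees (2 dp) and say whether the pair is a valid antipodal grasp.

δ = 147.43°, invalid

α = atan 0.55 = 28.81°;  2α = 57.62°
edge 5: e_5 = (+2.62, -1.60);  n_5 = (-0.5212, -0.8534)
edge 6: e_6 = (+1.49, +0.03);  n_6 = (+0.0201, -0.9998)
∠(n_5, n_6) = 32.57°
δ = |180° − 32.57°| = 147.43°
147.43° > 2α = 57.62°  →  invalid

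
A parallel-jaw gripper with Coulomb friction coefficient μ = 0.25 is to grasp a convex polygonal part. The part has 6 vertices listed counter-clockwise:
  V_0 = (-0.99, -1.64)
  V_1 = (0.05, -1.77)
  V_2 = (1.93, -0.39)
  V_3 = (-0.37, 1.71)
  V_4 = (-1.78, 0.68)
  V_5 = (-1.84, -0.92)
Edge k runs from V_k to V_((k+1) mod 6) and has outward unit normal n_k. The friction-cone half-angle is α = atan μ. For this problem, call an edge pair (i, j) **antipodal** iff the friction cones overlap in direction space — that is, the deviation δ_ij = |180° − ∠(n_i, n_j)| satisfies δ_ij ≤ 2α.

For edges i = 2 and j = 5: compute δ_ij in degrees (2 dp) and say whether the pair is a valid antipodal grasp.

α = atan 0.25 = 14.04°;  2α = 28.07°
edge 2: e_2 = (-2.30, +2.10);  n_2 = (+0.6743, +0.7385)
edge 5: e_5 = (+0.85, -0.72);  n_5 = (-0.6463, -0.7630)
∠(n_2, n_5) = 177.87°
δ = |180° − 177.87°| = 2.13°
2.13° ≤ 2α = 28.07°  →  valid

δ = 2.13°, valid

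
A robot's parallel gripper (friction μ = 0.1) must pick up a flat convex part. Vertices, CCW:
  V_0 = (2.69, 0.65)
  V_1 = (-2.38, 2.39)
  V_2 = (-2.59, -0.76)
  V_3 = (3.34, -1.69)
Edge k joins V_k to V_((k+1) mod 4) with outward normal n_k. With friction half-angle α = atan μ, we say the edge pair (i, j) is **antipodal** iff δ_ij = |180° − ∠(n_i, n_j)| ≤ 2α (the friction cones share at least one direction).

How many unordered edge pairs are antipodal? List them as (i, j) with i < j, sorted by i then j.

α = atan 0.1 = 5.71°;  2α = 11.42°
n_0 = (+0.3246, +0.9458)
n_1 = (-0.9978, +0.0665)
n_2 = (-0.1549, -0.9879)
n_3 = (+0.9635, +0.2676)
  (0,1): δ = 74.87°  ·
  (0,2): δ = 10.03°  ✓
  (0,3): δ = 124.47°  ·
  (1,2): δ = 95.10°  ·
  (1,3): δ = 19.34°  ·
  (2,3): δ = 65.56°  ·
antipodal pairs: 1

count = 1; pairs: (0,2)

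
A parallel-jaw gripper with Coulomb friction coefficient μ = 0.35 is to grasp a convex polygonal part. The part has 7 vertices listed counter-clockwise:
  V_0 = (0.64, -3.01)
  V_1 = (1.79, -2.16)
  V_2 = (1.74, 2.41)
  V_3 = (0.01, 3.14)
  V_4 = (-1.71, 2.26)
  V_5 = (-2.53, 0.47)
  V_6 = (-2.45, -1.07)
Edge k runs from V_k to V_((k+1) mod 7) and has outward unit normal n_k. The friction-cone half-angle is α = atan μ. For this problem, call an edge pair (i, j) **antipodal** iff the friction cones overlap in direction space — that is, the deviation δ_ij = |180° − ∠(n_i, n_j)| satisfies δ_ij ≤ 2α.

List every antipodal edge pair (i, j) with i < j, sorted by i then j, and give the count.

count = 5; pairs: (0,3), (0,4), (1,4), (1,5), (2,6)

α = atan 0.35 = 19.29°;  2α = 38.58°
n_0 = (+0.5944, -0.8042)
n_1 = (+0.9999, +0.0109)
n_2 = (+0.3888, +0.9213)
n_3 = (-0.4555, +0.8902)
n_4 = (-0.9091, +0.4165)
n_5 = (-0.9987, -0.0519)
n_6 = (-0.5317, -0.8469)
  (0,1): δ = 125.84°  ·
  (0,2): δ = 59.35°  ·
  (0,3): δ = 9.37°  ✓
  (0,4): δ = 28.92°  ✓
  (0,5): δ = 56.50°  ·
  (0,6): δ = 111.41°  ·
  (1,2): δ = 113.50°  ·
  (1,3): δ = 63.53°  ·
  (1,4): δ = 25.24°  ✓
  (1,5): δ = 2.35°  ✓
  (1,6): δ = 57.25°  ·
  (2,3): δ = 130.03°  ·
  (2,4): δ = 91.73°  ·
  (2,5): δ = 64.15°  ·
  (2,6): δ = 9.24°  ✓
  (3,4): δ = 141.71°  ·
  (3,5): δ = 114.12°  ·
  (3,6): δ = 59.22°  ·
  (4,5): δ = 152.41°  ·
  (4,6): δ = 97.51°  ·
  (5,6): δ = 125.10°  ·
antipodal pairs: 5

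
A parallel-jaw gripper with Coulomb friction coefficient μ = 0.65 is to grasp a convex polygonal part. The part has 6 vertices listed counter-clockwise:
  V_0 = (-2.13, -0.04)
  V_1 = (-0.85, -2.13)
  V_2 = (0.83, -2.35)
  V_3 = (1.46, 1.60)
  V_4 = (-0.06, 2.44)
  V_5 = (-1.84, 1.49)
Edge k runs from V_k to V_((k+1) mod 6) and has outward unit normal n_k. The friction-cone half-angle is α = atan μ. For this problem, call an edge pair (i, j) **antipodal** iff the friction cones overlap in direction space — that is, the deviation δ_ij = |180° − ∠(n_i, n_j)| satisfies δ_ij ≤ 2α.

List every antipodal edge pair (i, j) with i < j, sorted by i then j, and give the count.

count = 6; pairs: (0,2), (0,3), (1,3), (1,4), (2,4), (2,5)

α = atan 0.65 = 33.02°;  2α = 66.05°
n_0 = (-0.8528, -0.5223)
n_1 = (-0.1298, -0.9915)
n_2 = (+0.9875, -0.1575)
n_3 = (+0.4837, +0.8752)
n_4 = (-0.4708, +0.8822)
n_5 = (-0.9825, +0.1862)
  (0,1): δ = 128.95°  ·
  (0,2): δ = 40.55°  ✓
  (0,3): δ = 29.59°  ✓
  (0,4): δ = 86.60°  ·
  (0,5): δ = 137.78°  ·
  (1,2): δ = 91.60°  ·
  (1,3): δ = 21.47°  ✓
  (1,4): δ = 35.55°  ✓
  (1,5): δ = 86.73°  ·
  (2,3): δ = 109.86°  ·
  (2,4): δ = 52.85°  ✓
  (2,5): δ = 1.67°  ✓
  (3,4): δ = 122.98°  ·
  (3,5): δ = 71.81°  ·
  (4,5): δ = 128.82°  ·
antipodal pairs: 6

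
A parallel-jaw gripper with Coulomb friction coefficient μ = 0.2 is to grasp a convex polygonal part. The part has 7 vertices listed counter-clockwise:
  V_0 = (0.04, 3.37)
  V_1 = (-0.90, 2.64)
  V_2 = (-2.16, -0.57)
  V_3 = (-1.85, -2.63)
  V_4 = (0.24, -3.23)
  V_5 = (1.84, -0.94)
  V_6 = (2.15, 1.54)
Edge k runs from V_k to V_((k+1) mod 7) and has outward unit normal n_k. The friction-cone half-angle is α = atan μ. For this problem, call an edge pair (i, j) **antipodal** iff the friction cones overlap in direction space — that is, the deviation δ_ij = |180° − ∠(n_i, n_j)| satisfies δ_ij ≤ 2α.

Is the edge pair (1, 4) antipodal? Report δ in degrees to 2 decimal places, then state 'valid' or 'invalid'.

δ = 13.51°, valid

α = atan 0.2 = 11.31°;  2α = 22.62°
edge 1: e_1 = (-1.26, -3.21);  n_1 = (-0.9309, +0.3654)
edge 4: e_4 = (+1.60, +2.29);  n_4 = (+0.8197, -0.5727)
∠(n_1, n_4) = 166.49°
δ = |180° − 166.49°| = 13.51°
13.51° ≤ 2α = 22.62°  →  valid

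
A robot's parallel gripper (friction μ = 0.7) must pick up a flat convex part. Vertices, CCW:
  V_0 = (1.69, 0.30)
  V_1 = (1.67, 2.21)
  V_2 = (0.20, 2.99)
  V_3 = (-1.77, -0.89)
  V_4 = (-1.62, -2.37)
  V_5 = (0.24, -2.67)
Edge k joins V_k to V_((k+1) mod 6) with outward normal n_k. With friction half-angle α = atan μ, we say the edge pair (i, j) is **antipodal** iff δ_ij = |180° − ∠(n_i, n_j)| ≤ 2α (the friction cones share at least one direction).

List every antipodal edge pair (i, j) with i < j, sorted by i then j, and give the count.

count = 6; pairs: (0,2), (0,3), (1,3), (1,4), (2,5), (3,5)

α = atan 0.7 = 34.99°;  2α = 69.98°
n_0 = (+0.9999, +0.0105)
n_1 = (+0.4687, +0.8833)
n_2 = (-0.8917, +0.4527)
n_3 = (-0.9949, -0.1008)
n_4 = (-0.1592, -0.9872)
n_5 = (+0.8986, -0.4387)
  (0,1): δ = 118.55°  ·
  (0,2): δ = 27.52°  ✓
  (0,3): δ = 5.19°  ✓
  (0,4): δ = 80.24°  ·
  (0,5): δ = 153.38°  ·
  (1,2): δ = 88.97°  ·
  (1,3): δ = 56.26°  ✓
  (1,4): δ = 18.79°  ✓
  (1,5): δ = 91.93°  ·
  (2,3): δ = 147.29°  ·
  (2,4): δ = 72.24°  ·
  (2,5): δ = 0.90°  ✓
  (3,4): δ = 104.95°  ·
  (3,5): δ = 31.81°  ✓
  (4,5): δ = 106.86°  ·
antipodal pairs: 6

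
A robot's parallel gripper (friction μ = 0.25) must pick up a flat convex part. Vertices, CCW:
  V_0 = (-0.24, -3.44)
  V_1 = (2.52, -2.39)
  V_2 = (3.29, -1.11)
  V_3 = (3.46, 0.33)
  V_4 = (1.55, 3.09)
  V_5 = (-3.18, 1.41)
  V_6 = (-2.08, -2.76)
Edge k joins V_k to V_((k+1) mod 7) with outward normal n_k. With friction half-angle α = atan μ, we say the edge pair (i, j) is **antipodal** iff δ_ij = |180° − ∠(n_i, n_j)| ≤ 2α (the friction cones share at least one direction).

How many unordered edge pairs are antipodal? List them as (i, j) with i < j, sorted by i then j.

count = 3; pairs: (0,4), (2,5), (3,5)

α = atan 0.25 = 14.04°;  2α = 28.07°
n_0 = (+0.3556, -0.9346)
n_1 = (+0.8569, -0.5155)
n_2 = (+0.9931, -0.1172)
n_3 = (+0.8223, +0.5691)
n_4 = (-0.3347, +0.9423)
n_5 = (-0.9669, -0.2551)
n_6 = (-0.3467, -0.9380)
  (0,1): δ = 141.86°  ·
  (0,2): δ = 117.56°  ·
  (0,3): δ = 76.14°  ·
  (0,4): δ = 1.27°  ✓
  (0,5): δ = 83.95°  ·
  (0,6): δ = 138.89°  ·
  (1,2): δ = 155.70°  ·
  (1,3): δ = 114.29°  ·
  (1,4): δ = 39.42°  ·
  (1,5): δ = 45.81°  ·
  (1,6): δ = 100.75°  ·
  (2,3): δ = 138.58°  ·
  (2,4): δ = 63.71°  ·
  (2,5): δ = 21.51°  ✓
  (2,6): δ = 76.45°  ·
  (3,4): δ = 105.13°  ·
  (3,5): δ = 19.91°  ✓
  (3,6): δ = 35.03°  ·
  (4,5): δ = 94.78°  ·
  (4,6): δ = 39.84°  ·
  (5,6): δ = 125.06°  ·
antipodal pairs: 3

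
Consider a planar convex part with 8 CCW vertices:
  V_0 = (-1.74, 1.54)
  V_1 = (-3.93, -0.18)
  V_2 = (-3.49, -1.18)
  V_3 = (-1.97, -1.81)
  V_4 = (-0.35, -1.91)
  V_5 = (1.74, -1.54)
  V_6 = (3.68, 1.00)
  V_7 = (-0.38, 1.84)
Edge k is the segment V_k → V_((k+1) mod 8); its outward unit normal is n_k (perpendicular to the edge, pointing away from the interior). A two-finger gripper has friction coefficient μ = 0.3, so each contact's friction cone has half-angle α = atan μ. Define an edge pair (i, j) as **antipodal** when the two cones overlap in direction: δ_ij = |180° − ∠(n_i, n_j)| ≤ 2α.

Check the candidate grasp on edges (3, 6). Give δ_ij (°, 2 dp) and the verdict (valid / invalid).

δ = 8.16°, valid

α = atan 0.3 = 16.70°;  2α = 33.40°
edge 3: e_3 = (+1.62, -0.10);  n_3 = (-0.0616, -0.9981)
edge 6: e_6 = (-4.06, +0.84);  n_6 = (+0.2026, +0.9793)
∠(n_3, n_6) = 171.84°
δ = |180° − 171.84°| = 8.16°
8.16° ≤ 2α = 33.40°  →  valid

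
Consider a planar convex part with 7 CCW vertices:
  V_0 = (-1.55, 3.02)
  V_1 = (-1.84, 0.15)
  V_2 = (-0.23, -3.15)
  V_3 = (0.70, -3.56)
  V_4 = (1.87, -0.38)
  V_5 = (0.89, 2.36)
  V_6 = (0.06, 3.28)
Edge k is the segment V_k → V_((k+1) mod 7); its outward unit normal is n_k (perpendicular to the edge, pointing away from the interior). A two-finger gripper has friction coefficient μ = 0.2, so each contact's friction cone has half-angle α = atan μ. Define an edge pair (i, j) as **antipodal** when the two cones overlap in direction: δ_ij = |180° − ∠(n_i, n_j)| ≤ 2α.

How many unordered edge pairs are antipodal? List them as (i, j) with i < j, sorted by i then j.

count = 3; pairs: (0,3), (1,4), (1,5)

α = atan 0.2 = 11.31°;  2α = 22.62°
n_0 = (-0.9949, +0.1005)
n_1 = (-0.8987, -0.4385)
n_2 = (-0.4034, -0.9150)
n_3 = (+0.9385, -0.3453)
n_4 = (+0.9416, +0.3368)
n_5 = (+0.7425, +0.6699)
n_6 = (-0.1594, +0.9872)
  (0,1): δ = 148.22°  ·
  (0,2): δ = 108.02°  ·
  (0,3): δ = 14.43°  ✓
  (0,4): δ = 25.45°  ·
  (0,5): δ = 47.83°  ·
  (0,6): δ = 104.94°  ·
  (1,2): δ = 139.80°  ·
  (1,3): δ = 46.21°  ·
  (1,4): δ = 6.33°  ✓
  (1,5): δ = 16.05°  ✓
  (1,6): δ = 73.17°  ·
  (2,3): δ = 86.41°  ·
  (2,4): δ = 46.53°  ·
  (2,5): δ = 24.15°  ·
  (2,6): δ = 32.96°  ·
  (3,4): δ = 140.12°  ·
  (3,5): δ = 117.74°  ·
  (3,6): δ = 60.63°  ·
  (4,5): δ = 157.62°  ·
  (4,6): δ = 100.51°  ·
  (5,6): δ = 122.88°  ·
antipodal pairs: 3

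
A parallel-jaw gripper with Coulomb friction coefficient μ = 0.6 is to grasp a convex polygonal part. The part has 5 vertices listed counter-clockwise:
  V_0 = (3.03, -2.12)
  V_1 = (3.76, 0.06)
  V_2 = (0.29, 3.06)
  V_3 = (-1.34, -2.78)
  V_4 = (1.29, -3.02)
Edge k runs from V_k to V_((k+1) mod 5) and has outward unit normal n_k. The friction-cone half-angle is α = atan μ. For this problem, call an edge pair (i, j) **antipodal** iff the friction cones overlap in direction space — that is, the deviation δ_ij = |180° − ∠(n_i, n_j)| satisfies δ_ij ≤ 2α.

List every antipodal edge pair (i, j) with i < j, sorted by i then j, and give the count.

α = atan 0.6 = 30.96°;  2α = 61.93°
n_0 = (+0.9482, -0.3175)
n_1 = (+0.6540, +0.7565)
n_2 = (-0.9632, +0.2688)
n_3 = (-0.0909, -0.9959)
n_4 = (+0.4594, -0.8882)
  (0,1): δ = 112.33°  ·
  (0,2): δ = 2.92°  ✓
  (0,3): δ = 103.30°  ·
  (0,4): δ = 135.86°  ·
  (1,2): δ = 64.75°  ·
  (1,3): δ = 35.63°  ✓
  (1,4): δ = 68.20°  ·
  (2,3): δ = 79.62°  ·
  (2,4): δ = 47.06°  ✓
  (3,4): δ = 147.44°  ·
antipodal pairs: 3

count = 3; pairs: (0,2), (1,3), (2,4)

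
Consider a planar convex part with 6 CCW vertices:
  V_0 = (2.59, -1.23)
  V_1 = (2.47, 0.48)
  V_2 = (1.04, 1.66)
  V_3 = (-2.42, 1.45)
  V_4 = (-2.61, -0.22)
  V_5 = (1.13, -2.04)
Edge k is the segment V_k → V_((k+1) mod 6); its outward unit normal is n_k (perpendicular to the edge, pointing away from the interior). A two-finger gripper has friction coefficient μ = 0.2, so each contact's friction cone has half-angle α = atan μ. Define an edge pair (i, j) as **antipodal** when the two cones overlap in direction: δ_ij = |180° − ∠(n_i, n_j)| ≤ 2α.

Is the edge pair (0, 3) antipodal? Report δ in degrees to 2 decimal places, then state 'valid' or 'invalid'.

δ = 10.50°, valid

α = atan 0.2 = 11.31°;  2α = 22.62°
edge 0: e_0 = (-0.12, +1.71);  n_0 = (+0.9975, +0.0700)
edge 3: e_3 = (-0.19, -1.67);  n_3 = (-0.9936, +0.1130)
∠(n_0, n_3) = 169.50°
δ = |180° − 169.50°| = 10.50°
10.50° ≤ 2α = 22.62°  →  valid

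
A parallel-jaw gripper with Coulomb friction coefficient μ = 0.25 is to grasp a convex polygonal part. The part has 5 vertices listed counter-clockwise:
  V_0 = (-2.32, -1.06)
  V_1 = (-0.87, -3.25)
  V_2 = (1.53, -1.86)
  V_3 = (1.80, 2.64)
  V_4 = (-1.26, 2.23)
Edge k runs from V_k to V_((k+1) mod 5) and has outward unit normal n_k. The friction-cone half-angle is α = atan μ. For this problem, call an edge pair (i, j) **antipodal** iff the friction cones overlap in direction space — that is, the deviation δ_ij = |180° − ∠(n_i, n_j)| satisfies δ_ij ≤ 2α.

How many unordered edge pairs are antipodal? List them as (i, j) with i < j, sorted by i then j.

α = atan 0.25 = 14.04°;  2α = 28.07°
n_0 = (-0.8338, -0.5521)
n_1 = (+0.5012, -0.8653)
n_2 = (+0.9982, -0.0599)
n_3 = (-0.1328, +0.9911)
n_4 = (-0.9518, +0.3067)
  (0,1): δ = 93.43°  ·
  (0,2): δ = 36.94°  ·
  (0,3): δ = 64.12°  ·
  (0,4): δ = 128.63°  ·
  (1,2): δ = 123.51°  ·
  (1,3): δ = 22.45°  ✓
  (1,4): δ = 42.06°  ·
  (2,3): δ = 78.93°  ·
  (2,4): δ = 14.42°  ✓
  (3,4): δ = 115.49°  ·
antipodal pairs: 2

count = 2; pairs: (1,3), (2,4)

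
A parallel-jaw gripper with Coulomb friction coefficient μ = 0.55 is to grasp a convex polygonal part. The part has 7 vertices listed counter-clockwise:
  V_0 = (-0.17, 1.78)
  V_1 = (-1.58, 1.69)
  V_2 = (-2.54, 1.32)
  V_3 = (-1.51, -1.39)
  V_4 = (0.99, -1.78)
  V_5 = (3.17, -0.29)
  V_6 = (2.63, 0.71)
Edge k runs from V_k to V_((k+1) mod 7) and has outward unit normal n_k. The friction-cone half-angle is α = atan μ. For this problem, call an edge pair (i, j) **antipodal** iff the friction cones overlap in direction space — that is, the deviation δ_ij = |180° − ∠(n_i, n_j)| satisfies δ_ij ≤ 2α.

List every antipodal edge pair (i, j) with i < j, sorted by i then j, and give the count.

count = 9; pairs: (0,3), (0,4), (1,3), (1,4), (2,5), (2,6), (3,5), (3,6), (4,6)

α = atan 0.55 = 28.81°;  2α = 57.62°
n_0 = (-0.0637, +0.9980)
n_1 = (-0.3596, +0.9331)
n_2 = (-0.9348, -0.3553)
n_3 = (-0.1541, -0.9880)
n_4 = (+0.5643, -0.8256)
n_5 = (+0.8799, +0.4751)
n_6 = (+0.3570, +0.9341)
  (0,1): δ = 162.57°  ·
  (0,2): δ = 72.84°  ·
  (0,3): δ = 12.52°  ✓
  (0,4): δ = 30.70°  ✓
  (0,5): δ = 114.72°  ·
  (0,6): δ = 155.43°  ·
  (1,2): δ = 90.27°  ·
  (1,3): δ = 29.94°  ✓
  (1,4): δ = 13.27°  ✓
  (1,5): δ = 97.29°  ·
  (1,6): δ = 138.01°  ·
  (2,3): δ = 119.68°  ·
  (2,4): δ = 76.46°  ·
  (2,5): δ = 7.56°  ✓
  (2,6): δ = 48.28°  ✓
  (3,4): δ = 136.78°  ·
  (3,5): δ = 52.76°  ✓
  (3,6): δ = 12.05°  ✓
  (4,5): δ = 95.98°  ·
  (4,6): δ = 55.27°  ✓
  (5,6): δ = 139.28°  ·
antipodal pairs: 9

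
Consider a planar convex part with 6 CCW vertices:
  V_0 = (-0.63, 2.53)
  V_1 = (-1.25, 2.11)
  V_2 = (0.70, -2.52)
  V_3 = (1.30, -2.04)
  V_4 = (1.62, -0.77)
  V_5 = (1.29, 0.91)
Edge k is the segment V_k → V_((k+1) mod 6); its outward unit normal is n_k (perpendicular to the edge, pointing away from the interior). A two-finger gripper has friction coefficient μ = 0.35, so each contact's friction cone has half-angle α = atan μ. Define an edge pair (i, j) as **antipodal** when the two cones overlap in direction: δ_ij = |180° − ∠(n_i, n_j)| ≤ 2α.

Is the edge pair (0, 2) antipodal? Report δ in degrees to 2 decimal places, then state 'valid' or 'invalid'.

δ = 4.55°, valid

α = atan 0.35 = 19.29°;  2α = 38.58°
edge 0: e_0 = (-0.62, -0.42);  n_0 = (-0.5608, +0.8279)
edge 2: e_2 = (+0.60, +0.48);  n_2 = (+0.6247, -0.7809)
∠(n_0, n_2) = 175.45°
δ = |180° − 175.45°| = 4.55°
4.55° ≤ 2α = 38.58°  →  valid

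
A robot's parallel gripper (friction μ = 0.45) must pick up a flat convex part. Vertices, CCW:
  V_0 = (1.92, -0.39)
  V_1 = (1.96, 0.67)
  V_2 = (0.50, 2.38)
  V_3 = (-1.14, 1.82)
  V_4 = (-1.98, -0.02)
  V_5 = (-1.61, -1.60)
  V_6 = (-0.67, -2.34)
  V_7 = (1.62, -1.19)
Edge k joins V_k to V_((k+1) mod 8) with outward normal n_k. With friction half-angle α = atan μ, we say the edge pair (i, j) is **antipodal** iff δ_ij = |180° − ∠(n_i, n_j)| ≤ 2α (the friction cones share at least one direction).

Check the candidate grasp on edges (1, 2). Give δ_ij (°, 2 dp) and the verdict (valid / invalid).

δ = 111.64°, invalid

α = atan 0.45 = 24.23°;  2α = 48.46°
edge 1: e_1 = (-1.46, +1.71);  n_1 = (+0.7605, +0.6493)
edge 2: e_2 = (-1.64, -0.56);  n_2 = (-0.3231, +0.9463)
∠(n_1, n_2) = 68.36°
δ = |180° − 68.36°| = 111.64°
111.64° > 2α = 48.46°  →  invalid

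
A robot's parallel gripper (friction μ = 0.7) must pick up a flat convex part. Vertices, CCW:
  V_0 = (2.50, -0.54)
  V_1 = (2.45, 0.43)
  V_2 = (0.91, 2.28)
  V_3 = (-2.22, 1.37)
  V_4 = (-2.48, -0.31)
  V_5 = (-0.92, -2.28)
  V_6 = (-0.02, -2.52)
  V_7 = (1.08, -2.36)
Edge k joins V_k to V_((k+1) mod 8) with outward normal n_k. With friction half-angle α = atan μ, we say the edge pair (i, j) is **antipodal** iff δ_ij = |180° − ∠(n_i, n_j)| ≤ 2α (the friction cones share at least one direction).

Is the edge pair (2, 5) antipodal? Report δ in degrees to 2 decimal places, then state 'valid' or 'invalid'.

α = atan 0.7 = 34.99°;  2α = 69.98°
edge 2: e_2 = (-3.13, -0.91);  n_2 = (-0.2792, +0.9602)
edge 5: e_5 = (+0.90, -0.24);  n_5 = (-0.2577, -0.9662)
∠(n_2, n_5) = 148.86°
δ = |180° − 148.86°| = 31.14°
31.14° ≤ 2α = 69.98°  →  valid

δ = 31.14°, valid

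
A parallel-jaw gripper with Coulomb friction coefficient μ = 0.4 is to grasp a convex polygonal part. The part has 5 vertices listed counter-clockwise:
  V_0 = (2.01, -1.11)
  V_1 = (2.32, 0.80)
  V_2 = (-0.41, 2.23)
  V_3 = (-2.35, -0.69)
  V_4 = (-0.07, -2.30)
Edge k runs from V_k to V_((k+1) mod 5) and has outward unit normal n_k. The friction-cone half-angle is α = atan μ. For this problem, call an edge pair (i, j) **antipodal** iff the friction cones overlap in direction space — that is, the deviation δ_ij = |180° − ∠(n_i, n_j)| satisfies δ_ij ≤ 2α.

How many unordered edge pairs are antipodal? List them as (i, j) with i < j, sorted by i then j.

count = 3; pairs: (0,2), (1,3), (2,4)

α = atan 0.4 = 21.80°;  2α = 43.60°
n_0 = (+0.9871, -0.1602)
n_1 = (+0.4640, +0.8858)
n_2 = (-0.8329, +0.5534)
n_3 = (-0.5768, -0.8169)
n_4 = (+0.4966, -0.8680)
  (0,1): δ = 108.43°  ·
  (0,2): δ = 24.38°  ✓
  (0,3): δ = 63.99°  ·
  (0,4): δ = 128.99°  ·
  (1,2): δ = 95.95°  ·
  (1,3): δ = 7.58°  ✓
  (1,4): δ = 57.42°  ·
  (2,3): δ = 91.63°  ·
  (2,4): δ = 26.63°  ✓
  (3,4): δ = 115.00°  ·
antipodal pairs: 3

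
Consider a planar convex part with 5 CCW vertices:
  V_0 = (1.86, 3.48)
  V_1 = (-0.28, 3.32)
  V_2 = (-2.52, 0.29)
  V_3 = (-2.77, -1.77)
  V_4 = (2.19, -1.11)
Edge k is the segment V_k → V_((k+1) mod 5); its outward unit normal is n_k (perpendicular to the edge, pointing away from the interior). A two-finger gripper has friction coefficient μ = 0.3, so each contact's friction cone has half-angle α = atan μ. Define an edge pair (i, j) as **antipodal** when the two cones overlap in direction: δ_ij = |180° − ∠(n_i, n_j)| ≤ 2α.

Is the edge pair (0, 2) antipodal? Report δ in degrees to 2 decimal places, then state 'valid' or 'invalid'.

α = atan 0.3 = 16.70°;  2α = 33.40°
edge 0: e_0 = (-2.14, -0.16);  n_0 = (-0.0746, +0.9972)
edge 2: e_2 = (-0.25, -2.06);  n_2 = (-0.9927, +0.1205)
∠(n_0, n_2) = 78.80°
δ = |180° − 78.80°| = 101.20°
101.20° > 2α = 33.40°  →  invalid

δ = 101.20°, invalid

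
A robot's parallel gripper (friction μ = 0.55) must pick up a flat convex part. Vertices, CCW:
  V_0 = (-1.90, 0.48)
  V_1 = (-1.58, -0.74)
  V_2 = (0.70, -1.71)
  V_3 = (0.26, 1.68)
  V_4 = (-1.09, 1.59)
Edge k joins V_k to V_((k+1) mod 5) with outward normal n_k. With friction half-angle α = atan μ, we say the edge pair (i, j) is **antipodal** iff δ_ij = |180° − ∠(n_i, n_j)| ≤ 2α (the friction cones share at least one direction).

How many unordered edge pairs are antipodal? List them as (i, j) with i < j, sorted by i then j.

α = atan 0.55 = 28.81°;  2α = 57.62°
n_0 = (-0.9673, -0.2537)
n_1 = (-0.3915, -0.9202)
n_2 = (+0.9917, +0.1287)
n_3 = (-0.0665, +0.9978)
n_4 = (-0.8078, +0.5895)
  (0,1): δ = 127.74°  ·
  (0,2): δ = 7.30°  ✓
  (0,3): δ = 79.12°  ·
  (0,4): δ = 129.18°  ·
  (1,2): δ = 59.56°  ·
  (1,3): δ = 26.86°  ✓
  (1,4): δ = 76.93°  ·
  (2,3): δ = 93.58°  ·
  (2,4): δ = 43.51°  ✓
  (3,4): δ = 129.93°  ·
antipodal pairs: 3

count = 3; pairs: (0,2), (1,3), (2,4)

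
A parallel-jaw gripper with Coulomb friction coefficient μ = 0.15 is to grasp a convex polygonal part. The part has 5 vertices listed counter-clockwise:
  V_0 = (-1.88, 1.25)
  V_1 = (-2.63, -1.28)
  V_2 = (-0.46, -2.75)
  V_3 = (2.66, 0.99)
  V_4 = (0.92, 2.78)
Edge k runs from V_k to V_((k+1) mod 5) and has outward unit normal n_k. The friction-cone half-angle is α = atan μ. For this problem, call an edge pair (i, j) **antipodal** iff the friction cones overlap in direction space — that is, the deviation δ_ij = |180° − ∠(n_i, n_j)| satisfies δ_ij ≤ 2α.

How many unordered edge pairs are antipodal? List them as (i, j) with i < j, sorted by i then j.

count = 1; pairs: (1,3)

α = atan 0.15 = 8.53°;  2α = 17.06°
n_0 = (-0.9588, +0.2842)
n_1 = (-0.5608, -0.8279)
n_2 = (+0.7679, -0.6406)
n_3 = (+0.7171, +0.6970)
n_4 = (-0.4795, +0.8775)
  (0,1): δ = 107.60°  ·
  (0,2): δ = 23.32°  ·
  (0,3): δ = 60.70°  ·
  (0,4): δ = 135.17°  ·
  (1,2): δ = 95.72°  ·
  (1,3): δ = 11.70°  ✓
  (1,4): δ = 62.77°  ·
  (2,3): δ = 95.98°  ·
  (2,4): δ = 21.51°  ·
  (3,4): δ = 105.54°  ·
antipodal pairs: 1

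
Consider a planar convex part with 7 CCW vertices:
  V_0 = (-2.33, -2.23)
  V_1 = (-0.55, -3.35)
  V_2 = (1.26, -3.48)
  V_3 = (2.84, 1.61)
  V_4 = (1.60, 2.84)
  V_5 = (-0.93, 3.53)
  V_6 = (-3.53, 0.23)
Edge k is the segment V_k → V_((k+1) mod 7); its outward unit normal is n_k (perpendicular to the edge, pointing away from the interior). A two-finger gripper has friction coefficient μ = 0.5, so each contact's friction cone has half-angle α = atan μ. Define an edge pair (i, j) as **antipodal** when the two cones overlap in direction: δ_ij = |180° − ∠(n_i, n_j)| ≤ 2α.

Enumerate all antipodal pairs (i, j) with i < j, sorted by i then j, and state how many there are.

count = 8; pairs: (0,3), (0,4), (1,3), (1,4), (2,5), (2,6), (3,6), (4,6)

α = atan 0.5 = 26.57°;  2α = 53.13°
n_0 = (-0.5326, -0.8464)
n_1 = (-0.0716, -0.9974)
n_2 = (+0.9550, -0.2965)
n_3 = (+0.7042, +0.7100)
n_4 = (+0.2631, +0.9648)
n_5 = (-0.7855, +0.6189)
n_6 = (-0.8988, -0.4384)
  (0,1): δ = 151.93°  ·
  (0,2): δ = 75.07°  ·
  (0,3): δ = 12.59°  ✓
  (0,4): δ = 16.92°  ✓
  (0,5): δ = 83.94°  ·
  (0,6): δ = 148.18°  ·
  (1,2): δ = 103.14°  ·
  (1,3): δ = 40.66°  ✓
  (1,4): δ = 11.15°  ✓
  (1,5): δ = 55.87°  ·
  (1,6): δ = 120.11°  ·
  (2,3): δ = 117.52°  ·
  (2,4): δ = 88.01°  ·
  (2,5): δ = 20.99°  ✓
  (2,6): δ = 43.25°  ✓
  (3,4): δ = 150.49°  ·
  (3,5): δ = 83.47°  ·
  (3,6): δ = 19.23°  ✓
  (4,5): δ = 112.98°  ·
  (4,6): δ = 48.74°  ✓
  (5,6): δ = 115.76°  ·
antipodal pairs: 8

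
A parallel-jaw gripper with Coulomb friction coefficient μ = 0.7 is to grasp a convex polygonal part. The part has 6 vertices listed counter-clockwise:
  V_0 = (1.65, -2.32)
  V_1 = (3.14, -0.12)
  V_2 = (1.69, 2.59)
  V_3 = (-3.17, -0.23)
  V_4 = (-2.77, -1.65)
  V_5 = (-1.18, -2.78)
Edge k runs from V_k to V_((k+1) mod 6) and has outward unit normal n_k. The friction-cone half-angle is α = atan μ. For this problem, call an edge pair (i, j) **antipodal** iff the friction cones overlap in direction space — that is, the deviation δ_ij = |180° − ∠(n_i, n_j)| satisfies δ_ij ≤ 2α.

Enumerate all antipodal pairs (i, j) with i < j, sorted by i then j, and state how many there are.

α = atan 0.7 = 34.99°;  2α = 69.98°
n_0 = (+0.8280, -0.5608)
n_1 = (+0.8817, +0.4718)
n_2 = (-0.5019, +0.8649)
n_3 = (-0.9625, -0.2711)
n_4 = (-0.5793, -0.8151)
n_5 = (+0.1604, -0.9870)
  (0,1): δ = 117.74°  ·
  (0,2): δ = 25.77°  ✓
  (0,3): δ = 49.84°  ✓
  (0,4): δ = 88.71°  ·
  (0,5): δ = 133.34°  ·
  (1,2): δ = 88.02°  ·
  (1,3): δ = 12.42°  ✓
  (1,4): δ = 26.45°  ✓
  (1,5): δ = 71.08°  ·
  (2,3): δ = 104.39°  ·
  (2,4): δ = 65.53°  ✓
  (2,5): δ = 20.89°  ✓
  (3,4): δ = 141.13°  ·
  (3,5): δ = 96.50°  ·
  (4,5): δ = 135.37°  ·
antipodal pairs: 6

count = 6; pairs: (0,2), (0,3), (1,3), (1,4), (2,4), (2,5)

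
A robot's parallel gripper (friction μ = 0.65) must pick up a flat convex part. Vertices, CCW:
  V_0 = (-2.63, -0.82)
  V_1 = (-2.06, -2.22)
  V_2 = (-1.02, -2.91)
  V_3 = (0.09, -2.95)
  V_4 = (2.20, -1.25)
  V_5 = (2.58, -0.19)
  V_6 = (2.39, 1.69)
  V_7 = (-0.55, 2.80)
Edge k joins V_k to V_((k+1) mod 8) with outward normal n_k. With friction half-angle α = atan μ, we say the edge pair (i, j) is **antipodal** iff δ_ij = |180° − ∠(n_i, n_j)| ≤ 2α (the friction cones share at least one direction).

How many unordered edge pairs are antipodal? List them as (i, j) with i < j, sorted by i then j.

count = 11; pairs: (0,4), (0,5), (0,6), (1,5), (1,6), (2,6), (2,7), (3,6), (3,7), (4,7), (5,7)

α = atan 0.65 = 33.02°;  2α = 66.05°
n_0 = (-0.9262, -0.3771)
n_1 = (-0.5528, -0.8333)
n_2 = (-0.0360, -0.9994)
n_3 = (+0.6274, -0.7787)
n_4 = (+0.9413, -0.3375)
n_5 = (+0.9949, +0.1006)
n_6 = (+0.3532, +0.9355)
n_7 = (-0.8671, +0.4982)
  (0,1): δ = 145.72°  ·
  (0,2): δ = 114.22°  ·
  (0,3): δ = 73.30°  ·
  (0,4): δ = 41.88°  ✓
  (0,5): δ = 16.38°  ✓
  (0,6): δ = 47.16°  ✓
  (0,7): δ = 127.97°  ·
  (1,2): δ = 148.50°  ·
  (1,3): δ = 107.58°  ·
  (1,4): δ = 76.16°  ·
  (1,5): δ = 50.67°  ✓
  (1,6): δ = 12.88°  ✓
  (1,7): δ = 93.68°  ·
  (2,3): δ = 139.08°  ·
  (2,4): δ = 107.66°  ·
  (2,5): δ = 82.17°  ·
  (2,6): δ = 18.62°  ✓
  (2,7): δ = 62.18°  ✓
  (3,4): δ = 148.58°  ·
  (3,5): δ = 123.09°  ·
  (3,6): δ = 59.54°  ✓
  (3,7): δ = 21.26°  ✓
  (4,5): δ = 154.51°  ·
  (4,6): δ = 90.96°  ·
  (4,7): δ = 10.16°  ✓
  (5,6): δ = 116.46°  ·
  (5,7): δ = 35.65°  ✓
  (6,7): δ = 99.20°  ·
antipodal pairs: 11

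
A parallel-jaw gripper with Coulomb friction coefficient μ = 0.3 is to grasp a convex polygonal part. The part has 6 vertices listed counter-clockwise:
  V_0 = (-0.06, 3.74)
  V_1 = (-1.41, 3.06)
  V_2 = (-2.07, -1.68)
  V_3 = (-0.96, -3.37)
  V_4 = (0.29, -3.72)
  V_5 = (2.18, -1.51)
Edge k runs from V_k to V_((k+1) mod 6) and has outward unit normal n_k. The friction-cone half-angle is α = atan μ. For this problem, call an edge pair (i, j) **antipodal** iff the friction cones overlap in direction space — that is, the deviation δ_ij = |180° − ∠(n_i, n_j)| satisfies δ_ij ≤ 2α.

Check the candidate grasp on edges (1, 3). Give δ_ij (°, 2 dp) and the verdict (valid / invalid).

δ = 97.72°, invalid

α = atan 0.3 = 16.70°;  2α = 33.40°
edge 1: e_1 = (-0.66, -4.74);  n_1 = (-0.9904, +0.1379)
edge 3: e_3 = (+1.25, -0.35);  n_3 = (-0.2696, -0.9630)
∠(n_1, n_3) = 82.28°
δ = |180° − 82.28°| = 97.72°
97.72° > 2α = 33.40°  →  invalid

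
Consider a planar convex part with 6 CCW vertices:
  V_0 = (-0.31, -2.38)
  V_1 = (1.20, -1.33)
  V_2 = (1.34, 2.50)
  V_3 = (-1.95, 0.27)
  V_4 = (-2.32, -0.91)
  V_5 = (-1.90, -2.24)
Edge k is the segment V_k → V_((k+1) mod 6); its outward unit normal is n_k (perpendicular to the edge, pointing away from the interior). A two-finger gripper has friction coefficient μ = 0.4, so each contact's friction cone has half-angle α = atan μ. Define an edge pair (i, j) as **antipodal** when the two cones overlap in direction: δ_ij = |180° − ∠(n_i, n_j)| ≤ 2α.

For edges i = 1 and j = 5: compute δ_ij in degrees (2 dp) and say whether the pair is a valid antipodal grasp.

α = atan 0.4 = 21.80°;  2α = 43.60°
edge 1: e_1 = (+0.14, +3.83);  n_1 = (+0.9993, -0.0365)
edge 5: e_5 = (+1.59, -0.14);  n_5 = (-0.0877, -0.9961)
∠(n_1, n_5) = 92.94°
δ = |180° − 92.94°| = 87.06°
87.06° > 2α = 43.60°  →  invalid

δ = 87.06°, invalid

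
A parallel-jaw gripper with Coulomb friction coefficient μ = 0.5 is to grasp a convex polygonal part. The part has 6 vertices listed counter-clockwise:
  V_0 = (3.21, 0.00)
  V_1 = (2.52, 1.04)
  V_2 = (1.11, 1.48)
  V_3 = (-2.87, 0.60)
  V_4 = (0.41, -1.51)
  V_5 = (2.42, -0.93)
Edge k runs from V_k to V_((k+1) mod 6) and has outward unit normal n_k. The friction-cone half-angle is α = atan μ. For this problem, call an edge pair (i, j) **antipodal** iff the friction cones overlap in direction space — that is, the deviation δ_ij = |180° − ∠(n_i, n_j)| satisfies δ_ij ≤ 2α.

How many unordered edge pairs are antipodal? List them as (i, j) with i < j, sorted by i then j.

count = 6; pairs: (0,3), (1,3), (1,4), (2,3), (2,4), (2,5)

α = atan 0.5 = 26.57°;  2α = 53.13°
n_0 = (+0.8333, +0.5528)
n_1 = (+0.2979, +0.9546)
n_2 = (-0.2159, +0.9764)
n_3 = (-0.5410, -0.8410)
n_4 = (+0.2772, -0.9608)
n_5 = (+0.7621, -0.6474)
  (0,1): δ = 140.89°  ·
  (0,2): δ = 111.09°  ·
  (0,3): δ = 23.68°  ✓
  (0,4): δ = 72.53°  ·
  (0,5): δ = 106.09°  ·
  (1,2): δ = 150.20°  ·
  (1,3): δ = 15.42°  ✓
  (1,4): δ = 33.43°  ✓
  (1,5): δ = 66.98°  ·
  (2,3): δ = 45.22°  ✓
  (2,4): δ = 3.63°  ✓
  (2,5): δ = 37.19°  ✓
  (3,4): δ = 131.15°  ·
  (3,5): δ = 97.59°  ·
  (4,5): δ = 146.44°  ·
antipodal pairs: 6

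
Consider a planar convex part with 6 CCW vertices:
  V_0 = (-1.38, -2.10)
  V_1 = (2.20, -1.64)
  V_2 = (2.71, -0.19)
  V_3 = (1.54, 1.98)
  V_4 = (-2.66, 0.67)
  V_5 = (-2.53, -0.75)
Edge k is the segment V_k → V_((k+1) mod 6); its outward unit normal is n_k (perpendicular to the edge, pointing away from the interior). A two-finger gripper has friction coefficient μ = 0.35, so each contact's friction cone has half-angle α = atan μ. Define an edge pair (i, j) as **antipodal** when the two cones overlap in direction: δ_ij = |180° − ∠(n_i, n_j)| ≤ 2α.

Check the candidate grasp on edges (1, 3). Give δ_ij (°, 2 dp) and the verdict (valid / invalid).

δ = 53.30°, invalid

α = atan 0.35 = 19.29°;  2α = 38.58°
edge 1: e_1 = (+0.51, +1.45);  n_1 = (+0.9434, -0.3318)
edge 3: e_3 = (-4.20, -1.31);  n_3 = (-0.2978, +0.9546)
∠(n_1, n_3) = 126.70°
δ = |180° − 126.70°| = 53.30°
53.30° > 2α = 38.58°  →  invalid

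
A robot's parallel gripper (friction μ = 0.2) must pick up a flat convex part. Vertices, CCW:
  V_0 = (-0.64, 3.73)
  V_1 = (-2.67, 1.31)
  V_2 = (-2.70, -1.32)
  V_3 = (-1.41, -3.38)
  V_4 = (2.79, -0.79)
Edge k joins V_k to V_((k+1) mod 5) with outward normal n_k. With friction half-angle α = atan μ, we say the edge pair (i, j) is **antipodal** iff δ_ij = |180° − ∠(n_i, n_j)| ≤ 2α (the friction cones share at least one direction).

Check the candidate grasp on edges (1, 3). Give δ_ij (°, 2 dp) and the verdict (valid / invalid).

α = atan 0.2 = 11.31°;  2α = 22.62°
edge 1: e_1 = (-0.03, -2.63);  n_1 = (-0.9999, +0.0114)
edge 3: e_3 = (+4.20, +2.59);  n_3 = (+0.5249, -0.8512)
∠(n_1, n_3) = 122.31°
δ = |180° − 122.31°| = 57.69°
57.69° > 2α = 22.62°  →  invalid

δ = 57.69°, invalid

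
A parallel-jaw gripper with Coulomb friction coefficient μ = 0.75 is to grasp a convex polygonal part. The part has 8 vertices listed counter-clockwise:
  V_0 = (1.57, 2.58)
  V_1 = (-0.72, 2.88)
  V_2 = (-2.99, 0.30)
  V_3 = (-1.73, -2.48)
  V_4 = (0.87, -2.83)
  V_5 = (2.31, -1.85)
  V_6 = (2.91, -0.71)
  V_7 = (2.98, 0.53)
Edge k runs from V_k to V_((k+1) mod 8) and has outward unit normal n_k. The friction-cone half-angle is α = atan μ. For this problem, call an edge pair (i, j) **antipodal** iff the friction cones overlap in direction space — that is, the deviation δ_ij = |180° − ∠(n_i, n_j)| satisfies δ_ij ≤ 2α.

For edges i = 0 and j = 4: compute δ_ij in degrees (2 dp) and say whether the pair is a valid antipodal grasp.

δ = 41.70°, valid

α = atan 0.75 = 36.87°;  2α = 73.74°
edge 0: e_0 = (-2.29, +0.30);  n_0 = (+0.1299, +0.9915)
edge 4: e_4 = (+1.44, +0.98);  n_4 = (+0.5626, -0.8267)
∠(n_0, n_4) = 138.30°
δ = |180° − 138.30°| = 41.70°
41.70° ≤ 2α = 73.74°  →  valid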